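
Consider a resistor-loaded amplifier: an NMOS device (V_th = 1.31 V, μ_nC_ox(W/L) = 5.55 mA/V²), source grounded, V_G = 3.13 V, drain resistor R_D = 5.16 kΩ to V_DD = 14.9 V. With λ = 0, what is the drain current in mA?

V_GS = V_G = 3.13 V, so V_ov = 3.13 − 1.31 = 1.82 V.
Assume saturation: I_D = ½ k_n V_ov² = 0.5 × 5.55 × 1.82² = 9.19 mA, giving V_DS = V_DD − I_D R_D = 14.9 − 9.19 × 5.16 = -32.5 V.
But -32.5 V < V_ov = 1.82 V, so the device is actually in triode.
In triode I_D = k_n[V_ov V_DS − ½ V_DS²] and I_D = (V_DD − V_DS)/R_D. Equating: 14.3 V_DS² − 53.12 V_DS + 14.9 = 0, giving V_DS = 0.306 V (the root below V_ov).
I_D = (14.9 − 0.306) / 5.16 = 2.83 mA.

I_D = 2.83 mA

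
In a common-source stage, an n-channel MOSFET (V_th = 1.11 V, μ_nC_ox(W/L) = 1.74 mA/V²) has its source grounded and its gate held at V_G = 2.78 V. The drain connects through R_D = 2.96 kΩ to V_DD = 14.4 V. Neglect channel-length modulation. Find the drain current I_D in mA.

V_GS = V_G = 2.78 V, so V_ov = 2.78 − 1.11 = 1.67 V.
Assume saturation: I_D = ½ k_n V_ov² = 0.5 × 1.74 × 1.67² = 2.43 mA, giving V_DS = V_DD − I_D R_D = 14.4 − 2.43 × 2.96 = 7.22 V.
V_DS = 7.22 V ≥ V_ov = 1.67 V, confirming saturation.

I_D = 2.43 mA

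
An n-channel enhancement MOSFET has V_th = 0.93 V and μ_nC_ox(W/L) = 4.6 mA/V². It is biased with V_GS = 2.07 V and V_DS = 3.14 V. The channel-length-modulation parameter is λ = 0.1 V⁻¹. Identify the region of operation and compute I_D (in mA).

Saturation; I_D = 3.93 mA

V_ov = V_GS − V_th = 2.07 − 0.93 = 1.14 V.
Since V_DS = 3.14 V ≥ V_ov = 1.14 V, the device is in saturation.
I_D = ½ k_n V_ov² (1 + λ V_DS) = 0.5 × 4.6 × 1.14² × (1 + 0.1 × 3.14) = 3.93 mA.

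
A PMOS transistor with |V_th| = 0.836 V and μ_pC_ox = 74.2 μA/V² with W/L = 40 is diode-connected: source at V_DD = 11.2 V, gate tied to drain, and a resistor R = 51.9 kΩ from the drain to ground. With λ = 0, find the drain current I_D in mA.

With gate tied to drain, V_SG = V_SD ≥ V_SG − |V_th|, so the device is in saturation.
k_p = μ_pC_ox · (W/L) = 2.968 mA/V².
KCL at the drain: ½ k_p (V_SG − |V_th|)² = (V_DD − V_SG)/R.
Let x = V_SG − 0.836. Then 77 x² + x − 10.36 = 0, giving x = 0.36 V (positive root), so V_SG = 1.2 V.
I_D = (V_DD − V_SG)/R = (11.2 − 1.2) / 51.9 = 0.193 mA.

I_D = 0.193 mA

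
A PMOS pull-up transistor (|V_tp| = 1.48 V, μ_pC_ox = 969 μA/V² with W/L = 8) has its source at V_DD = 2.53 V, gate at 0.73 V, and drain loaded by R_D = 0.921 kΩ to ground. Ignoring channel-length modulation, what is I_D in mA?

I_D = 0.397 mA

V_SG = V_DD − V_G = 2.53 − 0.73 = 1.8 V, so V_ov = 1.8 − 1.48 = 0.32 V.
k_p = μ_pC_ox · (W/L) = 7.752 mA/V².
Assume saturation: I_D = ½ k_p V_ov² = 0.5 × 7.752 × 0.32² = 0.397 mA, giving V_SD = V_DD − I_D R_D = 2.53 − 0.397 × 0.921 = 2.16 V.
V_SD = 2.16 V ≥ V_ov = 0.32 V, confirming saturation.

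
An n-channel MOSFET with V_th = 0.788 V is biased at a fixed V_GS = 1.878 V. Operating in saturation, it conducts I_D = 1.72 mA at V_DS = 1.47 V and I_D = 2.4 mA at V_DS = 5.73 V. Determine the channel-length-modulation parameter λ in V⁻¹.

With V_GS fixed, I_D ∝ (1 + λ V_DS) in saturation, so I_D2/I_D1 = (1 + λ V_DS2)/(1 + λ V_DS1).
2.4/1.72 = 1.395 = (1 + 5.73 λ)/(1 + 1.47 λ).
Solving: λ (I_D1 V_DS2 − I_D2 V_DS1) = I_D2 − I_D1, so λ = (2.4 − 1.72) / (1.72 × 5.73 − 2.4 × 1.47) = 0.68 / 6.33 = 0.107 V⁻¹.

λ = 0.107 V⁻¹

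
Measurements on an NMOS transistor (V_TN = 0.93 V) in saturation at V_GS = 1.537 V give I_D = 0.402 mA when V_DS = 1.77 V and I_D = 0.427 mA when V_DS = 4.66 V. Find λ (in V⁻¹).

λ = 0.0224 V⁻¹

With V_GS fixed, I_D ∝ (1 + λ V_DS) in saturation, so I_D2/I_D1 = (1 + λ V_DS2)/(1 + λ V_DS1).
0.427/0.402 = 1.062 = (1 + 4.66 λ)/(1 + 1.77 λ).
Solving: λ (I_D1 V_DS2 − I_D2 V_DS1) = I_D2 − I_D1, so λ = (0.427 − 0.402) / (0.402 × 4.66 − 0.427 × 1.77) = 0.025 / 1.12 = 0.0224 V⁻¹.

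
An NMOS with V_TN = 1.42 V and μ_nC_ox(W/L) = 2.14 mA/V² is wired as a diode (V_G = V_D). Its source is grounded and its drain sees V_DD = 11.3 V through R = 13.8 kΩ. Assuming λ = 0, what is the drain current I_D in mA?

With gate tied to drain, V_GS = V_DS ≥ V_GS − V_TN, so the device is in saturation.
KCL at the drain: ½ k_n (V_GS − V_TN)² = (V_DD − V_GS)/R.
Let x = V_GS − 1.42. Then 14.8 x² + x − 9.88 = 0, giving x = 0.785 V (positive root), so V_GS = 2.2 V.
I_D = (V_DD − V_GS)/R = (11.3 − 2.2) / 13.8 = 0.659 mA.

I_D = 0.659 mA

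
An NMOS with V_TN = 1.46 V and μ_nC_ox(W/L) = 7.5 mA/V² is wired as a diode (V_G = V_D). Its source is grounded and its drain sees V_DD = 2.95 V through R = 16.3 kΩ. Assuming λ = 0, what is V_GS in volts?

V_GS = 1.61 V

With gate tied to drain, V_GS = V_DS ≥ V_GS − V_TN, so the device is in saturation.
KCL at the drain: ½ k_n (V_GS − V_TN)² = (V_DD − V_GS)/R.
Let x = V_GS − 1.46. Then 61.1 x² + x − 1.49 = 0, giving x = 0.148 V (positive root), so V_GS = 1.61 V.
I_D = (V_DD − V_GS)/R = (2.95 − 1.61) / 16.3 = 0.0823 mA.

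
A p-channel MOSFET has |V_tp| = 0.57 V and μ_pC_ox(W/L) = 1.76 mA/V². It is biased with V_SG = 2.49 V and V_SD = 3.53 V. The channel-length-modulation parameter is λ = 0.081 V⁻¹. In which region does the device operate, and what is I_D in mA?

V_ov = V_SG − |V_tp| = 2.49 − 0.57 = 1.92 V.
Since V_SD = 3.53 V ≥ V_ov = 1.92 V, the device is in saturation.
I_D = ½ k_p V_ov² (1 + λ V_SD) = 0.5 × 1.76 × 1.92² × (1 + 0.081 × 3.53) = 4.17 mA.

Saturation; I_D = 4.17 mA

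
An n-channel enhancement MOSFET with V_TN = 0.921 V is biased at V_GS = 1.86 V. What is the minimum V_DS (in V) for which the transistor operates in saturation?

The boundary between triode and saturation is V_DS = V_GS − V_TN = V_ov.
V_ov = 1.86 − 0.921 = 0.939 V.

V_DS,sat = 0.939 V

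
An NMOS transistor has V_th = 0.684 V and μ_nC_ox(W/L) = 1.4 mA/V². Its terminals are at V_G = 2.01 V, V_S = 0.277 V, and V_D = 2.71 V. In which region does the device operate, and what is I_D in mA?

V_GS = V_G − V_S = 2.01 − 0.277 = 1.73 V; V_DS = V_D − V_S = 2.71 − 0.277 = 2.43 V.
V_ov = V_GS − V_th = 1.73 − 0.684 = 1.05 V.
Since V_DS = 2.43 V ≥ V_ov = 1.05 V, the device is in saturation.
I_D = ½ k_n V_ov² = 0.5 × 1.4 × 1.05² = 0.77 mA.

Saturation; I_D = 0.770 mA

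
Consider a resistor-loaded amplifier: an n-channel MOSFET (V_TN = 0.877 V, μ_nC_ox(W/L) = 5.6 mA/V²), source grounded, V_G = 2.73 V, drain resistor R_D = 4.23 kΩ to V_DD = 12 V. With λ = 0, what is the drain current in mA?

I_D = 2.77 mA

V_GS = V_G = 2.73 V, so V_ov = 2.73 − 0.877 = 1.85 V.
Assume saturation: I_D = ½ k_n V_ov² = 0.5 × 5.6 × 1.85² = 9.61 mA, giving V_DS = V_DD − I_D R_D = 12 − 9.61 × 4.23 = -28.7 V.
But -28.7 V < V_ov = 1.85 V, so the device is actually in triode.
In triode I_D = k_n[V_ov V_DS − ½ V_DS²] and I_D = (V_DD − V_DS)/R_D. Equating: 11.8 V_DS² − 44.89 V_DS + 12 = 0, giving V_DS = 0.289 V (the root below V_ov).
I_D = (12 − 0.289) / 4.23 = 2.77 mA.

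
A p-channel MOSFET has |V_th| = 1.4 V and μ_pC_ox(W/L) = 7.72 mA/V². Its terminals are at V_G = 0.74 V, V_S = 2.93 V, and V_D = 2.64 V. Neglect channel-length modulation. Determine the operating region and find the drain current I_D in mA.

V_SG = V_S − V_G = 2.93 − 0.74 = 2.19 V; V_SD = V_S − V_D = 2.93 − 2.64 = 0.29 V.
V_ov = V_SG − |V_th| = 2.19 − 1.4 = 0.79 V.
Since V_SD = 0.29 V < V_ov = 0.79 V, the device is in the triode region.
I_D = k_p [V_ov · V_SD − ½ V_SD²] = 7.72 × [0.79 × 0.29 − 0.5 × 0.29²] = 1.44 mA.

Triode; I_D = 1.44 mA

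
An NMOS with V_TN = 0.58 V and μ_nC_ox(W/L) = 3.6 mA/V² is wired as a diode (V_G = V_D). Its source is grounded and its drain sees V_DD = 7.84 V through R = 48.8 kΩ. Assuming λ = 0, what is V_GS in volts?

V_GS = 0.862 V

With gate tied to drain, V_GS = V_DS ≥ V_GS − V_TN, so the device is in saturation.
KCL at the drain: ½ k_n (V_GS − V_TN)² = (V_DD − V_GS)/R.
Let x = V_GS − 0.58. Then 87.8 x² + x − 7.26 = 0, giving x = 0.282 V (positive root), so V_GS = 0.862 V.
I_D = (V_DD − V_GS)/R = (7.84 − 0.862) / 48.8 = 0.143 mA.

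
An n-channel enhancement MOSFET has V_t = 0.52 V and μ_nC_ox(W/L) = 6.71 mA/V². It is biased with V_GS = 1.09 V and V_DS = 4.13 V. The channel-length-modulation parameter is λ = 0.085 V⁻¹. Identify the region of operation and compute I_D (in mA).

Saturation; I_D = 1.47 mA

V_ov = V_GS − V_t = 1.09 − 0.52 = 0.57 V.
Since V_DS = 4.13 V ≥ V_ov = 0.57 V, the device is in saturation.
I_D = ½ k_n V_ov² (1 + λ V_DS) = 0.5 × 6.71 × 0.57² × (1 + 0.085 × 4.13) = 1.47 mA.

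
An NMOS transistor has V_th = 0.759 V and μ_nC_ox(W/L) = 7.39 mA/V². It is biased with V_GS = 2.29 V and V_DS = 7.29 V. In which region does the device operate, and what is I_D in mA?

Saturation; I_D = 8.66 mA

V_ov = V_GS − V_th = 2.29 − 0.759 = 1.53 V.
Since V_DS = 7.29 V ≥ V_ov = 1.53 V, the device is in saturation.
I_D = ½ k_n V_ov² = 0.5 × 7.39 × 1.53² = 8.66 mA.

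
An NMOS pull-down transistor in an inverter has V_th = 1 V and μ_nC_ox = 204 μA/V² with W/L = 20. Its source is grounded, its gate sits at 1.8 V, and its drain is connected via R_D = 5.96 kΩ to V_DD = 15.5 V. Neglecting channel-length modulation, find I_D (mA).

I_D = 1.31 mA

V_GS = V_G = 1.8 V, so V_ov = 1.8 − 1 = 0.8 V.
k_n = μ_nC_ox · (W/L) = 4.08 mA/V².
Assume saturation: I_D = ½ k_n V_ov² = 0.5 × 4.08 × 0.8² = 1.31 mA, giving V_DS = V_DD − I_D R_D = 15.5 − 1.31 × 5.96 = 7.72 V.
V_DS = 7.72 V ≥ V_ov = 0.8 V, confirming saturation.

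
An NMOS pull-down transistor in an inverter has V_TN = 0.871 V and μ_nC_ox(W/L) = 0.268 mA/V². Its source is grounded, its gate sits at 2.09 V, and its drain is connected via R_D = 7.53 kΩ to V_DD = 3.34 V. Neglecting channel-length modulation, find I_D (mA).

V_GS = V_G = 2.09 V, so V_ov = 2.09 − 0.871 = 1.22 V.
Assume saturation: I_D = ½ k_n V_ov² = 0.5 × 0.268 × 1.22² = 0.199 mA, giving V_DS = V_DD − I_D R_D = 3.34 − 0.199 × 7.53 = 1.84 V.
V_DS = 1.84 V ≥ V_ov = 1.22 V, confirming saturation.

I_D = 0.199 mA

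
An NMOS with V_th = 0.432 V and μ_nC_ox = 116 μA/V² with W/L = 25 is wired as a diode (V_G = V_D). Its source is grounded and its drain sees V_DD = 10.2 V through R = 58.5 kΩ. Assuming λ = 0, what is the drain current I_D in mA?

With gate tied to drain, V_GS = V_DS ≥ V_GS − V_th, so the device is in saturation.
k_n = μ_nC_ox · (W/L) = 2.9 mA/V².
KCL at the drain: ½ k_n (V_GS − V_th)² = (V_DD − V_GS)/R.
Let x = V_GS − 0.432. Then 84.8 x² + x − 9.768 = 0, giving x = 0.334 V (positive root), so V_GS = 0.766 V.
I_D = (V_DD − V_GS)/R = (10.2 − 0.766) / 58.5 = 0.161 mA.

I_D = 0.161 mA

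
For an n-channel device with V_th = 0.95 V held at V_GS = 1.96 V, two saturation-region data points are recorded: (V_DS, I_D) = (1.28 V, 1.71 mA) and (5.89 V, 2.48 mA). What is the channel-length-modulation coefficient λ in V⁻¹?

With V_GS fixed, I_D ∝ (1 + λ V_DS) in saturation, so I_D2/I_D1 = (1 + λ V_DS2)/(1 + λ V_DS1).
2.48/1.71 = 1.45 = (1 + 5.89 λ)/(1 + 1.28 λ).
Solving: λ (I_D1 V_DS2 − I_D2 V_DS1) = I_D2 − I_D1, so λ = (2.48 − 1.71) / (1.71 × 5.89 − 2.48 × 1.28) = 0.77 / 6.9 = 0.112 V⁻¹.

λ = 0.112 V⁻¹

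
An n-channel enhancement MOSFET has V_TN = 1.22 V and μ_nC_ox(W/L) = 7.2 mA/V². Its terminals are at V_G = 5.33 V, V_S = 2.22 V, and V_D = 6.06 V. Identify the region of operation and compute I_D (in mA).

Saturation; I_D = 12.9 mA

V_GS = V_G − V_S = 5.33 − 2.22 = 3.11 V; V_DS = V_D − V_S = 6.06 − 2.22 = 3.84 V.
V_ov = V_GS − V_TN = 3.11 − 1.22 = 1.89 V.
Since V_DS = 3.84 V ≥ V_ov = 1.89 V, the device is in saturation.
I_D = ½ k_n V_ov² = 0.5 × 7.2 × 1.89² = 12.9 mA.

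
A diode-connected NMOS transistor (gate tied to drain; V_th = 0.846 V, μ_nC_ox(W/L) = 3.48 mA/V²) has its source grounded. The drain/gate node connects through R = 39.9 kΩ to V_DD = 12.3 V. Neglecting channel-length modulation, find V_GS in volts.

With gate tied to drain, V_GS = V_DS ≥ V_GS − V_th, so the device is in saturation.
KCL at the drain: ½ k_n (V_GS − V_th)² = (V_DD − V_GS)/R.
Let x = V_GS − 0.846. Then 69.4 x² + x − 11.45 = 0, giving x = 0.399 V (positive root), so V_GS = 1.25 V.
I_D = (V_DD − V_GS)/R = (12.3 − 1.25) / 39.9 = 0.277 mA.

V_GS = 1.25 V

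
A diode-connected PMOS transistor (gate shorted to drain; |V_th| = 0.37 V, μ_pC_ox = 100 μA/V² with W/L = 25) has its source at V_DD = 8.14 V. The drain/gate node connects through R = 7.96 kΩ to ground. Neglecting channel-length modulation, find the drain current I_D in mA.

I_D = 0.871 mA

With gate tied to drain, V_SG = V_SD ≥ V_SG − |V_th|, so the device is in saturation.
k_p = μ_pC_ox · (W/L) = 2.5 mA/V².
KCL at the drain: ½ k_p (V_SG − |V_th|)² = (V_DD − V_SG)/R.
Let x = V_SG − 0.37. Then 9.95 x² + x − 7.77 = 0, giving x = 0.835 V (positive root), so V_SG = 1.2 V.
I_D = (V_DD − V_SG)/R = (8.14 − 1.2) / 7.96 = 0.871 mA.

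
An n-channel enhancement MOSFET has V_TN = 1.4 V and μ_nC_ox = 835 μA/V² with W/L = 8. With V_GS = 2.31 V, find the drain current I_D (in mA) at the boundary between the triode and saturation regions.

At the boundary V_DS = V_ov = V_GS − V_TN = 2.31 − 1.4 = 0.91 V.
k_n = μ_nC_ox · (W/L) = 6.68 mA/V².
I_D = ½ k_n V_ov² = 0.5 × 6.68 × 0.91² = 2.77 mA.

I_D = 2.77 mA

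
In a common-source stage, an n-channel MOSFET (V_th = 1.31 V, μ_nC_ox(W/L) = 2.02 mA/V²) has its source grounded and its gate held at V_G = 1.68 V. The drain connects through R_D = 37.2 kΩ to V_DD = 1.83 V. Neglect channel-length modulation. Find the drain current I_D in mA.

V_GS = V_G = 1.68 V, so V_ov = 1.68 − 1.31 = 0.37 V.
Assume saturation: I_D = ½ k_n V_ov² = 0.5 × 2.02 × 0.37² = 0.138 mA, giving V_DS = V_DD − I_D R_D = 1.83 − 0.138 × 37.2 = -3.31 V.
But -3.31 V < V_ov = 0.37 V, so the device is actually in triode.
In triode I_D = k_n[V_ov V_DS − ½ V_DS²] and I_D = (V_DD − V_DS)/R_D. Equating: 37.6 V_DS² − 28.8 V_DS + 1.83 = 0, giving V_DS = 0.0699 V (the root below V_ov).
I_D = (1.83 − 0.0699) / 37.2 = 0.0473 mA.

I_D = 0.0473 mA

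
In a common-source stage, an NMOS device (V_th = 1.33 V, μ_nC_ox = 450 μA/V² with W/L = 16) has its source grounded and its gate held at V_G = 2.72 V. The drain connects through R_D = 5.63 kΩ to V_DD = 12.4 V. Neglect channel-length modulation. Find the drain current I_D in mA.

V_GS = V_G = 2.72 V, so V_ov = 2.72 − 1.33 = 1.39 V.
k_n = μ_nC_ox · (W/L) = 7.2 mA/V².
Assume saturation: I_D = ½ k_n V_ov² = 0.5 × 7.2 × 1.39² = 6.96 mA, giving V_DS = V_DD − I_D R_D = 12.4 − 6.96 × 5.63 = -26.8 V.
But -26.8 V < V_ov = 1.39 V, so the device is actually in triode.
In triode I_D = k_n[V_ov V_DS − ½ V_DS²] and I_D = (V_DD − V_DS)/R_D. Equating: 20.3 V_DS² − 57.35 V_DS + 12.4 = 0, giving V_DS = 0.236 V (the root below V_ov).
I_D = (12.4 − 0.236) / 5.63 = 2.16 mA.

I_D = 2.16 mA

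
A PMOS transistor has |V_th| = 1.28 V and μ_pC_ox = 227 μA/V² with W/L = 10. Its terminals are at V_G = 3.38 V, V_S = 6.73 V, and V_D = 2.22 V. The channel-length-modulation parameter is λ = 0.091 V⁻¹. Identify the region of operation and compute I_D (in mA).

Saturation; I_D = 6.86 mA

V_SG = V_S − V_G = 6.73 − 3.38 = 3.35 V; V_SD = V_S − V_D = 6.73 − 2.22 = 4.51 V.
k_p = μ_pC_ox · (W/L) = 2.27 mA/V².
V_ov = V_SG − |V_th| = 3.35 − 1.28 = 2.07 V.
Since V_SD = 4.51 V ≥ V_ov = 2.07 V, the device is in saturation.
I_D = ½ k_p V_ov² (1 + λ V_SD) = 0.5 × 2.27 × 2.07² × (1 + 0.091 × 4.51) = 6.86 mA.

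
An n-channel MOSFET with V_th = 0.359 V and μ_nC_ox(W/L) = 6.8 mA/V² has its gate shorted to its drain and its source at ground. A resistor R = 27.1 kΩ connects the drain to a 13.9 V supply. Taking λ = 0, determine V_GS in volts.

With gate tied to drain, V_GS = V_DS ≥ V_GS − V_th, so the device is in saturation.
KCL at the drain: ½ k_n (V_GS − V_th)² = (V_DD − V_GS)/R.
Let x = V_GS − 0.359. Then 92.1 x² + x − 13.54 = 0, giving x = 0.378 V (positive root), so V_GS = 0.737 V.
I_D = (V_DD − V_GS)/R = (13.9 − 0.737) / 27.1 = 0.486 mA.

V_GS = 0.737 V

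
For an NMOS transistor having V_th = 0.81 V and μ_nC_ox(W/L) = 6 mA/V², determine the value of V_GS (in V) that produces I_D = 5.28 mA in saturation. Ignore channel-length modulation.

V_GS = 2.14 V

In saturation I_D = ½ k_n (V_GS − V_th)², so V_GS − V_th = √(2 I_D / k_n) = √(2 × 5.28 / 6) = 1.33 V.
V_GS = 0.81 + 1.33 = 2.14 V.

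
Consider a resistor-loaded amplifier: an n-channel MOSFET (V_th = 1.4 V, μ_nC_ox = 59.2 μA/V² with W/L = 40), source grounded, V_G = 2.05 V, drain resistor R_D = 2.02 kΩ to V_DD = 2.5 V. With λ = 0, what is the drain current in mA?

I_D = 0.500 mA

V_GS = V_G = 2.05 V, so V_ov = 2.05 − 1.4 = 0.65 V.
k_n = μ_nC_ox · (W/L) = 2.368 mA/V².
Assume saturation: I_D = ½ k_n V_ov² = 0.5 × 2.368 × 0.65² = 0.5 mA, giving V_DS = V_DD − I_D R_D = 2.5 − 0.5 × 2.02 = 1.49 V.
V_DS = 1.49 V ≥ V_ov = 0.65 V, confirming saturation.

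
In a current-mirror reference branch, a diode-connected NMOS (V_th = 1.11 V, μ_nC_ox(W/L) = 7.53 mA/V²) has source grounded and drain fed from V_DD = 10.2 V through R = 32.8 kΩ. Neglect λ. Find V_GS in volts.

With gate tied to drain, V_GS = V_DS ≥ V_GS − V_th, so the device is in saturation.
KCL at the drain: ½ k_n (V_GS − V_th)² = (V_DD − V_GS)/R.
Let x = V_GS − 1.11. Then 123 x² + x − 9.09 = 0, giving x = 0.267 V (positive root), so V_GS = 1.38 V.
I_D = (V_DD − V_GS)/R = (10.2 − 1.38) / 32.8 = 0.269 mA.

V_GS = 1.38 V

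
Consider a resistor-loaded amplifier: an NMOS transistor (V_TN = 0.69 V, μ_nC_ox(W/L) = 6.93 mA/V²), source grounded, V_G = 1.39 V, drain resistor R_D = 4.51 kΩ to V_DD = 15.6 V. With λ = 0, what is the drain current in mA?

I_D = 1.70 mA

V_GS = V_G = 1.39 V, so V_ov = 1.39 − 0.69 = 0.7 V.
Assume saturation: I_D = ½ k_n V_ov² = 0.5 × 6.93 × 0.7² = 1.7 mA, giving V_DS = V_DD − I_D R_D = 15.6 − 1.7 × 4.51 = 7.94 V.
V_DS = 7.94 V ≥ V_ov = 0.7 V, confirming saturation.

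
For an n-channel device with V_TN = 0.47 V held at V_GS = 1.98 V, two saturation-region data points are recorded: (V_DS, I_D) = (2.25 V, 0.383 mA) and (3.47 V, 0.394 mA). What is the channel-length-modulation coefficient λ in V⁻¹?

With V_GS fixed, I_D ∝ (1 + λ V_DS) in saturation, so I_D2/I_D1 = (1 + λ V_DS2)/(1 + λ V_DS1).
0.394/0.383 = 1.029 = (1 + 3.47 λ)/(1 + 2.25 λ).
Solving: λ (I_D1 V_DS2 − I_D2 V_DS1) = I_D2 − I_D1, so λ = (0.394 − 0.383) / (0.383 × 3.47 − 0.394 × 2.25) = 0.011 / 0.443 = 0.0249 V⁻¹.

λ = 0.0249 V⁻¹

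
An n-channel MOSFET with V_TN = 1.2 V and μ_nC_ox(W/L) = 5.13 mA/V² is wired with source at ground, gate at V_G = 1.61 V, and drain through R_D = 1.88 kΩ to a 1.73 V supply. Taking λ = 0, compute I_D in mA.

V_GS = V_G = 1.61 V, so V_ov = 1.61 − 1.2 = 0.41 V.
Assume saturation: I_D = ½ k_n V_ov² = 0.5 × 5.13 × 0.41² = 0.431 mA, giving V_DS = V_DD − I_D R_D = 1.73 − 0.431 × 1.88 = 0.919 V.
V_DS = 0.919 V ≥ V_ov = 0.41 V, confirming saturation.

I_D = 0.431 mA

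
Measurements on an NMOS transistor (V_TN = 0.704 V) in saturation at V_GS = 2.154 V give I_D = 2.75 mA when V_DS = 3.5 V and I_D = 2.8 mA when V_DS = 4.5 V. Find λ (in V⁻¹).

λ = 0.0194 V⁻¹

With V_GS fixed, I_D ∝ (1 + λ V_DS) in saturation, so I_D2/I_D1 = (1 + λ V_DS2)/(1 + λ V_DS1).
2.8/2.75 = 1.018 = (1 + 4.5 λ)/(1 + 3.5 λ).
Solving: λ (I_D1 V_DS2 − I_D2 V_DS1) = I_D2 − I_D1, so λ = (2.8 − 2.75) / (2.75 × 4.5 − 2.8 × 3.5) = 0.05 / 2.58 = 0.0194 V⁻¹.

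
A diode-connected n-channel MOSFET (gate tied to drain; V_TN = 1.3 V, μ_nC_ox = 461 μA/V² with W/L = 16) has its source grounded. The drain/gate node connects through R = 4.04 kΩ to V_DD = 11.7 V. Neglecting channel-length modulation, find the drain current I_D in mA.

With gate tied to drain, V_GS = V_DS ≥ V_GS − V_TN, so the device is in saturation.
k_n = μ_nC_ox · (W/L) = 7.376 mA/V².
KCL at the drain: ½ k_n (V_GS − V_TN)² = (V_DD − V_GS)/R.
Let x = V_GS − 1.3. Then 14.9 x² + x − 10.4 = 0, giving x = 0.803 V (positive root), so V_GS = 2.1 V.
I_D = (V_DD − V_GS)/R = (11.7 − 2.1) / 4.04 = 2.38 mA.

I_D = 2.38 mA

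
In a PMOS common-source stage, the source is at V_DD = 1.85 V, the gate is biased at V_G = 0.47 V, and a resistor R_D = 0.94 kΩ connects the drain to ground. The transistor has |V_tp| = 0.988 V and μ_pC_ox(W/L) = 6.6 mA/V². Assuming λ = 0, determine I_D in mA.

I_D = 0.507 mA

V_SG = V_DD − V_G = 1.85 − 0.47 = 1.38 V, so V_ov = 1.38 − 0.988 = 0.392 V.
Assume saturation: I_D = ½ k_p V_ov² = 0.5 × 6.6 × 0.392² = 0.507 mA, giving V_SD = V_DD − I_D R_D = 1.85 − 0.507 × 0.94 = 1.37 V.
V_SD = 1.37 V ≥ V_ov = 0.392 V, confirming saturation.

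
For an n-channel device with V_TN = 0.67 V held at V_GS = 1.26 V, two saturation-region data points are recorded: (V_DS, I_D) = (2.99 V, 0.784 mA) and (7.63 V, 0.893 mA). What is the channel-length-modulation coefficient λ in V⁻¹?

With V_GS fixed, I_D ∝ (1 + λ V_DS) in saturation, so I_D2/I_D1 = (1 + λ V_DS2)/(1 + λ V_DS1).
0.893/0.784 = 1.139 = (1 + 7.63 λ)/(1 + 2.99 λ).
Solving: λ (I_D1 V_DS2 − I_D2 V_DS1) = I_D2 − I_D1, so λ = (0.893 − 0.784) / (0.784 × 7.63 − 0.893 × 2.99) = 0.109 / 3.31 = 0.0329 V⁻¹.

λ = 0.0329 V⁻¹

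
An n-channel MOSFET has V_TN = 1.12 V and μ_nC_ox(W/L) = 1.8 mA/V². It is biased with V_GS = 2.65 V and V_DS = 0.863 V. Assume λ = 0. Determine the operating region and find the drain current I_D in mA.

Triode; I_D = 1.71 mA

V_ov = V_GS − V_TN = 2.65 − 1.12 = 1.53 V.
Since V_DS = 0.863 V < V_ov = 1.53 V, the device is in the triode region.
I_D = k_n [V_ov · V_DS − ½ V_DS²] = 1.8 × [1.53 × 0.863 − 0.5 × 0.863²] = 1.71 mA.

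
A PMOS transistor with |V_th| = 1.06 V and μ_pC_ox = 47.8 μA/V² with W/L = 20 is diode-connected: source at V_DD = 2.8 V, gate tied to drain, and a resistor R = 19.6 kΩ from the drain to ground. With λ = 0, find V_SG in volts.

With gate tied to drain, V_SG = V_SD ≥ V_SG − |V_th|, so the device is in saturation.
k_p = μ_pC_ox · (W/L) = 0.956 mA/V².
KCL at the drain: ½ k_p (V_SG − |V_th|)² = (V_DD − V_SG)/R.
Let x = V_SG − 1.06. Then 9.37 x² + x − 1.74 = 0, giving x = 0.381 V (positive root), so V_SG = 1.44 V.
I_D = (V_DD − V_SG)/R = (2.8 − 1.44) / 19.6 = 0.0693 mA.

V_SG = 1.44 V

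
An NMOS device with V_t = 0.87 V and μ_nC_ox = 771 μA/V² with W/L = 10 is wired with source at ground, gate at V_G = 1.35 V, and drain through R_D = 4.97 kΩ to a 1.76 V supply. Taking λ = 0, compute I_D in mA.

V_GS = V_G = 1.35 V, so V_ov = 1.35 − 0.87 = 0.48 V.
k_n = μ_nC_ox · (W/L) = 7.71 mA/V².
Assume saturation: I_D = ½ k_n V_ov² = 0.5 × 7.71 × 0.48² = 0.888 mA, giving V_DS = V_DD − I_D R_D = 1.76 − 0.888 × 4.97 = -2.65 V.
But -2.65 V < V_ov = 0.48 V, so the device is actually in triode.
In triode I_D = k_n[V_ov V_DS − ½ V_DS²] and I_D = (V_DD − V_DS)/R_D. Equating: 19.2 V_DS² − 19.39 V_DS + 1.76 = 0, giving V_DS = 0.101 V (the root below V_ov).
I_D = (1.76 − 0.101) / 4.97 = 0.334 mA.

I_D = 0.334 mA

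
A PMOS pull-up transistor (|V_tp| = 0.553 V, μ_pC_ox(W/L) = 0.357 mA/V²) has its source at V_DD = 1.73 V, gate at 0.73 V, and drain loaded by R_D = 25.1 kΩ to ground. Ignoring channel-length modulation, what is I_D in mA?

V_SG = V_DD − V_G = 1.73 − 0.73 = 1 V, so V_ov = 1 − 0.553 = 0.447 V.
Assume saturation: I_D = ½ k_p V_ov² = 0.5 × 0.357 × 0.447² = 0.0357 mA, giving V_SD = V_DD − I_D R_D = 1.73 − 0.0357 × 25.1 = 0.835 V.
V_SD = 0.835 V ≥ V_ov = 0.447 V, confirming saturation.

I_D = 0.0357 mA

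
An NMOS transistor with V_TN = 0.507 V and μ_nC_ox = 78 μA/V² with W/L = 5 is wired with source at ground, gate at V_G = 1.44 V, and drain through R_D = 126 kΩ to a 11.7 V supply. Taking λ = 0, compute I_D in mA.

V_GS = V_G = 1.44 V, so V_ov = 1.44 − 0.507 = 0.933 V.
k_n = μ_nC_ox · (W/L) = 0.39 mA/V².
Assume saturation: I_D = ½ k_n V_ov² = 0.5 × 0.39 × 0.933² = 0.17 mA, giving V_DS = V_DD − I_D R_D = 11.7 − 0.17 × 126 = -9.69 V.
But -9.69 V < V_ov = 0.933 V, so the device is actually in triode.
In triode I_D = k_n[V_ov V_DS − ½ V_DS²] and I_D = (V_DD − V_DS)/R_D. Equating: 24.6 V_DS² − 46.85 V_DS + 11.7 = 0, giving V_DS = 0.296 V (the root below V_ov).
I_D = (11.7 − 0.296) / 126 = 0.0905 mA.

I_D = 0.0905 mA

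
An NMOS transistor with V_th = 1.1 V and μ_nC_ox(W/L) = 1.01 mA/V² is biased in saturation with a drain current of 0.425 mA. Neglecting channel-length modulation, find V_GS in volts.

V_GS = 2.02 V

In saturation I_D = ½ k_n (V_GS − V_th)², so V_GS − V_th = √(2 I_D / k_n) = √(2 × 0.425 / 1.01) = 0.917 V.
V_GS = 1.1 + 0.917 = 2.02 V.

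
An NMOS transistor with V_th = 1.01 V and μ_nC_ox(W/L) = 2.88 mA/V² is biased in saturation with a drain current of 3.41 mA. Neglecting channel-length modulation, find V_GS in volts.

In saturation I_D = ½ k_n (V_GS − V_th)², so V_GS − V_th = √(2 I_D / k_n) = √(2 × 3.41 / 2.88) = 1.54 V.
V_GS = 1.01 + 1.54 = 2.55 V.

V_GS = 2.55 V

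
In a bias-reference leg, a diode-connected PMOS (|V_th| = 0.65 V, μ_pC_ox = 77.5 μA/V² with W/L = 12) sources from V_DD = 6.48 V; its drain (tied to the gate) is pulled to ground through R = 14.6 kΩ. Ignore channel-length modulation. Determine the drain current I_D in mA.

I_D = 0.341 mA

With gate tied to drain, V_SG = V_SD ≥ V_SG − |V_th|, so the device is in saturation.
k_p = μ_pC_ox · (W/L) = 0.93 mA/V².
KCL at the drain: ½ k_p (V_SG − |V_th|)² = (V_DD − V_SG)/R.
Let x = V_SG − 0.65. Then 6.79 x² + x − 5.83 = 0, giving x = 0.856 V (positive root), so V_SG = 1.51 V.
I_D = (V_DD − V_SG)/R = (6.48 − 1.51) / 14.6 = 0.341 mA.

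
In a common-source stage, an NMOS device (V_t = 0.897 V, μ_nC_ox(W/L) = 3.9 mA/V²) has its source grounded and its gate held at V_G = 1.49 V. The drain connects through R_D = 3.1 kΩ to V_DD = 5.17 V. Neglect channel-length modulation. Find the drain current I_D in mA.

I_D = 0.686 mA

V_GS = V_G = 1.49 V, so V_ov = 1.49 − 0.897 = 0.593 V.
Assume saturation: I_D = ½ k_n V_ov² = 0.5 × 3.9 × 0.593² = 0.686 mA, giving V_DS = V_DD − I_D R_D = 5.17 − 0.686 × 3.1 = 3.04 V.
V_DS = 3.04 V ≥ V_ov = 0.593 V, confirming saturation.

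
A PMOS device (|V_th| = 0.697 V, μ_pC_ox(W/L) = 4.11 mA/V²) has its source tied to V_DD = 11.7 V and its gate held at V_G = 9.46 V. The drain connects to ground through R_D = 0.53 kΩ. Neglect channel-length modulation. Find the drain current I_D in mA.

V_SG = V_DD − V_G = 11.7 − 9.46 = 2.24 V, so V_ov = 2.24 − 0.697 = 1.54 V.
Assume saturation: I_D = ½ k_p V_ov² = 0.5 × 4.11 × 1.54² = 4.89 mA, giving V_SD = V_DD − I_D R_D = 11.7 − 4.89 × 0.53 = 9.11 V.
V_SD = 9.11 V ≥ V_ov = 1.54 V, confirming saturation.

I_D = 4.89 mA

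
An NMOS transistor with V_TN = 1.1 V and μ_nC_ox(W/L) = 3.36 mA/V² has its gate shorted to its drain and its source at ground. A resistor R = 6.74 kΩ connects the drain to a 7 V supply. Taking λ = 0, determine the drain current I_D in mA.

I_D = 0.775 mA

With gate tied to drain, V_GS = V_DS ≥ V_GS − V_TN, so the device is in saturation.
KCL at the drain: ½ k_n (V_GS − V_TN)² = (V_DD − V_GS)/R.
Let x = V_GS − 1.1. Then 11.3 x² + x − 5.9 = 0, giving x = 0.679 V (positive root), so V_GS = 1.78 V.
I_D = (V_DD − V_GS)/R = (7 − 1.78) / 6.74 = 0.775 mA.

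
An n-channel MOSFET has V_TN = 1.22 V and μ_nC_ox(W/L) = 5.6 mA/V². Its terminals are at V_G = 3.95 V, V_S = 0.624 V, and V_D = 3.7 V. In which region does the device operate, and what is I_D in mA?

V_GS = V_G − V_S = 3.95 − 0.624 = 3.33 V; V_DS = V_D − V_S = 3.7 − 0.624 = 3.08 V.
V_ov = V_GS − V_TN = 3.33 − 1.22 = 2.11 V.
Since V_DS = 3.08 V ≥ V_ov = 2.11 V, the device is in saturation.
I_D = ½ k_n V_ov² = 0.5 × 5.6 × 2.11² = 12.4 mA.

Saturation; I_D = 12.4 mA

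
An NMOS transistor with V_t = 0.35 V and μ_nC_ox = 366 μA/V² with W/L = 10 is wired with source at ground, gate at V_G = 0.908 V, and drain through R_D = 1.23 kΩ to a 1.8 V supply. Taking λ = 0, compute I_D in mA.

I_D = 0.570 mA

V_GS = V_G = 0.908 V, so V_ov = 0.908 − 0.35 = 0.558 V.
k_n = μ_nC_ox · (W/L) = 3.66 mA/V².
Assume saturation: I_D = ½ k_n V_ov² = 0.5 × 3.66 × 0.558² = 0.57 mA, giving V_DS = V_DD − I_D R_D = 1.8 − 0.57 × 1.23 = 1.1 V.
V_DS = 1.1 V ≥ V_ov = 0.558 V, confirming saturation.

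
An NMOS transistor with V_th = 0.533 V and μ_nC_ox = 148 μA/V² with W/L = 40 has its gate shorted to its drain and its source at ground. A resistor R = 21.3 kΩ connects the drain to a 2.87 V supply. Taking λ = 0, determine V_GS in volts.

With gate tied to drain, V_GS = V_DS ≥ V_GS − V_th, so the device is in saturation.
k_n = μ_nC_ox · (W/L) = 5.92 mA/V².
KCL at the drain: ½ k_n (V_GS − V_th)² = (V_DD − V_GS)/R.
Let x = V_GS − 0.533. Then 63 x² + x − 2.337 = 0, giving x = 0.185 V (positive root), so V_GS = 0.718 V.
I_D = (V_DD − V_GS)/R = (2.87 − 0.718) / 21.3 = 0.101 mA.

V_GS = 0.718 V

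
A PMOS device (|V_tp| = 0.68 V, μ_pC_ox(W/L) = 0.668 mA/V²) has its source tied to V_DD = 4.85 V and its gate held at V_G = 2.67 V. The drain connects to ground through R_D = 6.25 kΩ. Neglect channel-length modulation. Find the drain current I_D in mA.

V_SG = V_DD − V_G = 4.85 − 2.67 = 2.18 V, so V_ov = 2.18 − 0.68 = 1.5 V.
Assume saturation: I_D = ½ k_p V_ov² = 0.5 × 0.668 × 1.5² = 0.751 mA, giving V_SD = V_DD − I_D R_D = 4.85 − 0.751 × 6.25 = 0.153 V.
But 0.153 V < V_ov = 1.5 V, so the device is actually in triode.
In triode I_D = k_p[V_ov V_SD − ½ V_SD²] and I_D = (V_DD − V_SD)/R_D. Equating: 2.09 V_SD² − 7.262 V_SD + 4.85 = 0, giving V_SD = 0.901 V (the root below V_ov).
I_D = (4.85 − 0.901) / 6.25 = 0.632 mA.

I_D = 0.632 mA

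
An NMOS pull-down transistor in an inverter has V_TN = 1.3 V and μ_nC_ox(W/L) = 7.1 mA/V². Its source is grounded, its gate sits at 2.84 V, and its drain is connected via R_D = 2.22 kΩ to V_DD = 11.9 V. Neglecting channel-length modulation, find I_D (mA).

I_D = 5.10 mA

V_GS = V_G = 2.84 V, so V_ov = 2.84 − 1.3 = 1.54 V.
Assume saturation: I_D = ½ k_n V_ov² = 0.5 × 7.1 × 1.54² = 8.42 mA, giving V_DS = V_DD − I_D R_D = 11.9 − 8.42 × 2.22 = -6.79 V.
But -6.79 V < V_ov = 1.54 V, so the device is actually in triode.
In triode I_D = k_n[V_ov V_DS − ½ V_DS²] and I_D = (V_DD − V_DS)/R_D. Equating: 7.88 V_DS² − 25.27 V_DS + 11.9 = 0, giving V_DS = 0.573 V (the root below V_ov).
I_D = (11.9 − 0.573) / 2.22 = 5.1 mA.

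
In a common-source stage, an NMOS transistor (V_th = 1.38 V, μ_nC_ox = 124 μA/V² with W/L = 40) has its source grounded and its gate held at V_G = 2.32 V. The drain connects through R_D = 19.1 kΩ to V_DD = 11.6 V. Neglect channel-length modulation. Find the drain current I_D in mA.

I_D = 0.600 mA

V_GS = V_G = 2.32 V, so V_ov = 2.32 − 1.38 = 0.94 V.
k_n = μ_nC_ox · (W/L) = 4.96 mA/V².
Assume saturation: I_D = ½ k_n V_ov² = 0.5 × 4.96 × 0.94² = 2.19 mA, giving V_DS = V_DD − I_D R_D = 11.6 − 2.19 × 19.1 = -30.3 V.
But -30.3 V < V_ov = 0.94 V, so the device is actually in triode.
In triode I_D = k_n[V_ov V_DS − ½ V_DS²] and I_D = (V_DD − V_DS)/R_D. Equating: 47.4 V_DS² − 90.05 V_DS + 11.6 = 0, giving V_DS = 0.139 V (the root below V_ov).
I_D = (11.6 − 0.139) / 19.1 = 0.6 mA.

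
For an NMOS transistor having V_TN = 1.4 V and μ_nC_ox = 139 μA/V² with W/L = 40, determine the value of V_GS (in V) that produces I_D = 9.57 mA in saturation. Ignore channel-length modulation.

V_GS = 3.26 V

k_n = μ_nC_ox · (W/L) = 5.56 mA/V².
In saturation I_D = ½ k_n (V_GS − V_TN)², so V_GS − V_TN = √(2 I_D / k_n) = √(2 × 9.57 / 5.56) = 1.86 V.
V_GS = 1.4 + 1.86 = 3.26 V.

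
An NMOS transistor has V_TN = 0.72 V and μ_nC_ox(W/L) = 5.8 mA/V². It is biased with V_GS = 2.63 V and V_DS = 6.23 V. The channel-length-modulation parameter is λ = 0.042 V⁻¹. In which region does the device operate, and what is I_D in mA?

V_ov = V_GS − V_TN = 2.63 − 0.72 = 1.91 V.
Since V_DS = 6.23 V ≥ V_ov = 1.91 V, the device is in saturation.
I_D = ½ k_n V_ov² (1 + λ V_DS) = 0.5 × 5.8 × 1.91² × (1 + 0.042 × 6.23) = 13.3 mA.

Saturation; I_D = 13.3 mA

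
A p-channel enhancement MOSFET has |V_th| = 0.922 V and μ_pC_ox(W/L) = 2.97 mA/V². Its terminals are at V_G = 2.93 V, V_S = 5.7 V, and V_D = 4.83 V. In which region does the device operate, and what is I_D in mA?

Triode; I_D = 3.65 mA

V_SG = V_S − V_G = 5.7 − 2.93 = 2.77 V; V_SD = V_S − V_D = 5.7 − 4.83 = 0.87 V.
V_ov = V_SG − |V_th| = 2.77 − 0.922 = 1.85 V.
Since V_SD = 0.87 V < V_ov = 1.85 V, the device is in the triode region.
I_D = k_p [V_ov · V_SD − ½ V_SD²] = 2.97 × [1.85 × 0.87 − 0.5 × 0.87²] = 3.65 mA.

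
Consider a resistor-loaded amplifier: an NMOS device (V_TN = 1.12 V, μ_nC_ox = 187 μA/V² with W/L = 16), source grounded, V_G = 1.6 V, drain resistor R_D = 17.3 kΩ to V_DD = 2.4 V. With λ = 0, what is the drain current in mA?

V_GS = V_G = 1.6 V, so V_ov = 1.6 − 1.12 = 0.48 V.
k_n = μ_nC_ox · (W/L) = 2.992 mA/V².
Assume saturation: I_D = ½ k_n V_ov² = 0.5 × 2.992 × 0.48² = 0.345 mA, giving V_DS = V_DD − I_D R_D = 2.4 − 0.345 × 17.3 = -3.56 V.
But -3.56 V < V_ov = 0.48 V, so the device is actually in triode.
In triode I_D = k_n[V_ov V_DS − ½ V_DS²] and I_D = (V_DD − V_DS)/R_D. Equating: 25.9 V_DS² − 25.85 V_DS + 2.4 = 0, giving V_DS = 0.104 V (the root below V_ov).
I_D = (2.4 − 0.104) / 17.3 = 0.133 mA.

I_D = 0.133 mA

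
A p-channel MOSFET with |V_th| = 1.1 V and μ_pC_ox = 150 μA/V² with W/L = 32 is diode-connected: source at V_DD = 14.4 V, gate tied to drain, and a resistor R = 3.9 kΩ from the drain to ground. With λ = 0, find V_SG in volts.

V_SG = 2.24 V

With gate tied to drain, V_SG = V_SD ≥ V_SG − |V_th|, so the device is in saturation.
k_p = μ_pC_ox · (W/L) = 4.8 mA/V².
KCL at the drain: ½ k_p (V_SG − |V_th|)² = (V_DD − V_SG)/R.
Let x = V_SG − 1.1. Then 9.36 x² + x − 13.3 = 0, giving x = 1.14 V (positive root), so V_SG = 2.24 V.
I_D = (V_DD − V_SG)/R = (14.4 − 2.24) / 3.9 = 3.12 mA.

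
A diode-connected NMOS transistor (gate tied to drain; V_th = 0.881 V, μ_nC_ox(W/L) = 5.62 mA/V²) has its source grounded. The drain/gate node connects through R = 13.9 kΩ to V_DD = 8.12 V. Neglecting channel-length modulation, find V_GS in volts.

V_GS = 1.30 V

With gate tied to drain, V_GS = V_DS ≥ V_GS − V_th, so the device is in saturation.
KCL at the drain: ½ k_n (V_GS − V_th)² = (V_DD − V_GS)/R.
Let x = V_GS − 0.881. Then 39.1 x² + x − 7.239 = 0, giving x = 0.418 V (positive root), so V_GS = 1.3 V.
I_D = (V_DD − V_GS)/R = (8.12 − 1.3) / 13.9 = 0.491 mA.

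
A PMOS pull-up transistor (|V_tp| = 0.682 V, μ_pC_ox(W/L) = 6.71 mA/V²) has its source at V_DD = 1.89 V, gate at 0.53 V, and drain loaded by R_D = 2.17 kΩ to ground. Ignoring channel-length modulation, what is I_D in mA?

V_SG = V_DD − V_G = 1.89 − 0.53 = 1.36 V, so V_ov = 1.36 − 0.682 = 0.678 V.
Assume saturation: I_D = ½ k_p V_ov² = 0.5 × 6.71 × 0.678² = 1.54 mA, giving V_SD = V_DD − I_D R_D = 1.89 − 1.54 × 2.17 = -1.46 V.
But -1.46 V < V_ov = 0.678 V, so the device is actually in triode.
In triode I_D = k_p[V_ov V_SD − ½ V_SD²] and I_D = (V_DD − V_SD)/R_D. Equating: 7.28 V_SD² − 10.87 V_SD + 1.89 = 0, giving V_SD = 0.201 V (the root below V_ov).
I_D = (1.89 − 0.201) / 2.17 = 0.778 mA.

I_D = 0.778 mA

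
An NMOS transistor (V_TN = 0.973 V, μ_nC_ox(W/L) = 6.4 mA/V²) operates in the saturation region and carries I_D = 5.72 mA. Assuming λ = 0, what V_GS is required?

In saturation I_D = ½ k_n (V_GS − V_TN)², so V_GS − V_TN = √(2 I_D / k_n) = √(2 × 5.72 / 6.4) = 1.34 V.
V_GS = 0.973 + 1.34 = 2.31 V.

V_GS = 2.31 V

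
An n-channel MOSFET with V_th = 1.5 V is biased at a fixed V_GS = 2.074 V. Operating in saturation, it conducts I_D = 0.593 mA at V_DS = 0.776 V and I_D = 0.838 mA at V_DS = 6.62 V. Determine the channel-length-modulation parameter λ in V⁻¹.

λ = 0.0748 V⁻¹

With V_GS fixed, I_D ∝ (1 + λ V_DS) in saturation, so I_D2/I_D1 = (1 + λ V_DS2)/(1 + λ V_DS1).
0.838/0.593 = 1.413 = (1 + 6.62 λ)/(1 + 0.776 λ).
Solving: λ (I_D1 V_DS2 − I_D2 V_DS1) = I_D2 − I_D1, so λ = (0.838 − 0.593) / (0.593 × 6.62 − 0.838 × 0.776) = 0.245 / 3.28 = 0.0748 V⁻¹.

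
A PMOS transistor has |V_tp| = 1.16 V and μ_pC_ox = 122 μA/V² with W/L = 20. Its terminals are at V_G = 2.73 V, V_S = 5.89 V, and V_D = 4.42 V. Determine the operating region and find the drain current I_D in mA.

V_SG = V_S − V_G = 5.89 − 2.73 = 3.16 V; V_SD = V_S − V_D = 5.89 − 4.42 = 1.47 V.
k_p = μ_pC_ox · (W/L) = 2.44 mA/V².
V_ov = V_SG − |V_tp| = 3.16 − 1.16 = 2 V.
Since V_SD = 1.47 V < V_ov = 2 V, the device is in the triode region.
I_D = k_p [V_ov · V_SD − ½ V_SD²] = 2.44 × [2 × 1.47 − 0.5 × 1.47²] = 4.54 mA.

Triode; I_D = 4.54 mA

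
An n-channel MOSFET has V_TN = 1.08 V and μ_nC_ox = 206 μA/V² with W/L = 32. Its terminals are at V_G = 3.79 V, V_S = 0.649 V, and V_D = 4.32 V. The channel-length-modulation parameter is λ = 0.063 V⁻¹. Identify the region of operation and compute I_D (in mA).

V_GS = V_G − V_S = 3.79 − 0.649 = 3.14 V; V_DS = V_D − V_S = 4.32 − 0.649 = 3.67 V.
k_n = μ_nC_ox · (W/L) = 6.592 mA/V².
V_ov = V_GS − V_TN = 3.14 − 1.08 = 2.06 V.
Since V_DS = 3.67 V ≥ V_ov = 2.06 V, the device is in saturation.
I_D = ½ k_n V_ov² (1 + λ V_DS) = 0.5 × 6.592 × 2.06² × (1 + 0.063 × 3.67) = 17.2 mA.

Saturation; I_D = 17.2 mA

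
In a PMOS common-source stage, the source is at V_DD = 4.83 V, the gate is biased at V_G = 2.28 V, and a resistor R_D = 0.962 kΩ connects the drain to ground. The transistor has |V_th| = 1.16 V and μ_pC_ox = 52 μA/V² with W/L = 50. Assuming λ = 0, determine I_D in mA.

I_D = 2.51 mA

V_SG = V_DD − V_G = 4.83 − 2.28 = 2.55 V, so V_ov = 2.55 − 1.16 = 1.39 V.
k_p = μ_pC_ox · (W/L) = 2.6 mA/V².
Assume saturation: I_D = ½ k_p V_ov² = 0.5 × 2.6 × 1.39² = 2.51 mA, giving V_SD = V_DD − I_D R_D = 4.83 − 2.51 × 0.962 = 2.41 V.
V_SD = 2.41 V ≥ V_ov = 1.39 V, confirming saturation.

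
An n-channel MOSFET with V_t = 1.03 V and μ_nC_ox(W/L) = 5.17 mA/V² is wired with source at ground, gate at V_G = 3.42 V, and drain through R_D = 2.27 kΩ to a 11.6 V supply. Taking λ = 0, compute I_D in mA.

I_D = 4.92 mA

V_GS = V_G = 3.42 V, so V_ov = 3.42 − 1.03 = 2.39 V.
Assume saturation: I_D = ½ k_n V_ov² = 0.5 × 5.17 × 2.39² = 14.8 mA, giving V_DS = V_DD − I_D R_D = 11.6 − 14.8 × 2.27 = -21.9 V.
But -21.9 V < V_ov = 2.39 V, so the device is actually in triode.
In triode I_D = k_n[V_ov V_DS − ½ V_DS²] and I_D = (V_DD − V_DS)/R_D. Equating: 5.87 V_DS² − 29.05 V_DS + 11.6 = 0, giving V_DS = 0.438 V (the root below V_ov).
I_D = (11.6 − 0.438) / 2.27 = 4.92 mA.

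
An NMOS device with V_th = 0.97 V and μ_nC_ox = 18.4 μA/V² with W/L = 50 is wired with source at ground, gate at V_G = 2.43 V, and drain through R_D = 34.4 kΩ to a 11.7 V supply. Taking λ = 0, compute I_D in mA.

V_GS = V_G = 2.43 V, so V_ov = 2.43 − 0.97 = 1.46 V.
k_n = μ_nC_ox · (W/L) = 0.92 mA/V².
Assume saturation: I_D = ½ k_n V_ov² = 0.5 × 0.92 × 1.46² = 0.981 mA, giving V_DS = V_DD − I_D R_D = 11.7 − 0.981 × 34.4 = -22 V.
But -22 V < V_ov = 1.46 V, so the device is actually in triode.
In triode I_D = k_n[V_ov V_DS − ½ V_DS²] and I_D = (V_DD − V_DS)/R_D. Equating: 15.8 V_DS² − 47.21 V_DS + 11.7 = 0, giving V_DS = 0.273 V (the root below V_ov).
I_D = (11.7 − 0.273) / 34.4 = 0.332 mA.

I_D = 0.332 mA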